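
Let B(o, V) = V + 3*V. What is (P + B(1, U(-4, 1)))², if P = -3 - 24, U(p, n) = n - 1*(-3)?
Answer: 121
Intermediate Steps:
U(p, n) = 3 + n (U(p, n) = n + 3 = 3 + n)
B(o, V) = 4*V
P = -27
(P + B(1, U(-4, 1)))² = (-27 + 4*(3 + 1))² = (-27 + 4*4)² = (-27 + 16)² = (-11)² = 121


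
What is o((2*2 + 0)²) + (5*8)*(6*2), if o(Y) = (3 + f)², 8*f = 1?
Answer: 31345/64 ≈ 489.77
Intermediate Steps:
f = ⅛ (f = (⅛)*1 = ⅛ ≈ 0.12500)
o(Y) = 625/64 (o(Y) = (3 + ⅛)² = (25/8)² = 625/64)
o((2*2 + 0)²) + (5*8)*(6*2) = 625/64 + (5*8)*(6*2) = 625/64 + 40*12 = 625/64 + 480 = 31345/64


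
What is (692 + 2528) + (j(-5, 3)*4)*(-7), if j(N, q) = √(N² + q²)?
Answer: 3220 - 28*√34 ≈ 3056.7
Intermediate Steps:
(692 + 2528) + (j(-5, 3)*4)*(-7) = (692 + 2528) + (√((-5)² + 3²)*4)*(-7) = 3220 + (√(25 + 9)*4)*(-7) = 3220 + (√34*4)*(-7) = 3220 + (4*√34)*(-7) = 3220 - 28*√34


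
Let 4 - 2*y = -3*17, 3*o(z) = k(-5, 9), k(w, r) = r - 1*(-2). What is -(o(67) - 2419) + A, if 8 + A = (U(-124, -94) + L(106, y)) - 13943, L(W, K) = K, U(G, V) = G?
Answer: -69793/6 ≈ -11632.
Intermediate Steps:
k(w, r) = 2 + r (k(w, r) = r + 2 = 2 + r)
o(z) = 11/3 (o(z) = (2 + 9)/3 = (1/3)*11 = 11/3)
y = 55/2 (y = 2 - (-3)*17/2 = 2 - 1/2*(-51) = 2 + 51/2 = 55/2 ≈ 27.500)
A = -28095/2 (A = -8 + ((-124 + 55/2) - 13943) = -8 + (-193/2 - 13943) = -8 - 28079/2 = -28095/2 ≈ -14048.)
-(o(67) - 2419) + A = -(11/3 - 2419) - 28095/2 = -1*(-7246/3) - 28095/2 = 7246/3 - 28095/2 = -69793/6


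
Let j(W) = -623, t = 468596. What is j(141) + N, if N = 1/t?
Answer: -291935307/468596 ≈ -623.00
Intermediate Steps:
N = 1/468596 ≈ 2.1340e-6
j(141) + N = -623 + 1/468596 = -291935307/468596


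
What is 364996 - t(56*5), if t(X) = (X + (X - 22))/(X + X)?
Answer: 102198611/280 ≈ 3.6500e+5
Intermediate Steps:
t(X) = (-22 + 2*X)/(2*X) (t(X) = (X + (-22 + X))/((2*X)) = (-22 + 2*X)*(1/(2*X)) = (-22 + 2*X)/(2*X))
364996 - t(56*5) = 364996 - (-11 + 56*5)/(56*5) = 364996 - (-11 + 280)/280 = 364996 - 269/280 = 102198611/280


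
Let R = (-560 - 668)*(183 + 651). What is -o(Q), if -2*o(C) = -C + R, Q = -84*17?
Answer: -511362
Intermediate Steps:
R = -1024152 (R = -1228*834 = -1024152)
Q = -1428
o(C) = 512076 + C/2 (o(C) = -(-C - 1024152)/2 = -(-1024152 - C)/2 = 512076 + C/2)
-o(Q) = -(512076 + (½)*(-1428)) = -(512076 - 714) = -1*511362 = -511362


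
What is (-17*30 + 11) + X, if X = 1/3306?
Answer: -1649693/3306 ≈ -499.00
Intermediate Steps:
X = 1/3306 ≈ 0.00030248
(-17*30 + 11) + X = (-17*30 + 11) + 1/3306 = (-510 + 11) + 1/3306 = -499 + 1/3306 = -1649693/3306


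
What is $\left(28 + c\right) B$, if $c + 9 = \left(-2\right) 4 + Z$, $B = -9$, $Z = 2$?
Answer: $-117$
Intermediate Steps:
$c = -15$ ($c = -9 + \left(\left(-2\right) 4 + 2\right) = -9 + \left(-8 + 2\right) = -9 - 6 = -15$)
$\left(28 + c\right) B = \left(28 - 15\right) \left(-9\right) = 13 \left(-9\right) = -117$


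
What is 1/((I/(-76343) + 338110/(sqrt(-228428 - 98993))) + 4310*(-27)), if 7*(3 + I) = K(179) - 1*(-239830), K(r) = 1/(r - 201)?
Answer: -5266585335599678208212094/612890700262214959697705958349 + 46734532391402557240*I*sqrt(327421)/612890700262214959697705958349 ≈ -8.593e-6 + 4.3632e-8*I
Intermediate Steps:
K(r) = 1/(-201 + r)
I = 5275797/154 (I = -3 + (1/(-201 + 179) - 1*(-239830))/7 = -3 + (1/(-22) + 239830)/7 = -3 + (-1/22 + 239830)/7 = -3 + (1/7)*(5276259/22) = -3 + 5276259/154 = 5275797/154 ≈ 34258.)
1/((I/(-76343) + 338110/(sqrt(-228428 - 98993))) + 4310*(-27)) = 1/(((5275797/154)/(-76343) + 338110/(sqrt(-228428 - 98993))) + 4310*(-27)) = 1/(((5275797/154)*(-1/76343) + 338110/(sqrt(-327421))) - 116370) = 1/((-5275797/11756822 + 338110/((I*sqrt(327421)))) - 116370) = 1/((-5275797/11756822 + 338110*(-I*sqrt(327421)/327421)) - 116370) = 1/((-5275797/11756822 - 338110*I*sqrt(327421)/327421) - 116370) = 1/(-1368146651937/11756822 - 338110*I*sqrt(327421)/327421)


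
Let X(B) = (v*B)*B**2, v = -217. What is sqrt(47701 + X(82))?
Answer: 3*I*sqrt(13288795) ≈ 10936.0*I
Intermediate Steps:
X(B) = -217*B**3 (X(B) = (-217*B)*B**2 = -217*B**3)
sqrt(47701 + X(82)) = sqrt(47701 - 217*82**3) = sqrt(47701 - 217*551368) = sqrt(47701 - 119646856) = sqrt(-119599155) = 3*I*sqrt(13288795)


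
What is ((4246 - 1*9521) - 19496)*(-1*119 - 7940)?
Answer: 199629489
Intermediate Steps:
((4246 - 1*9521) - 19496)*(-1*119 - 7940) = ((4246 - 9521) - 19496)*(-119 - 7940) = (-5275 - 19496)*(-8059) = -24771*(-8059) = 199629489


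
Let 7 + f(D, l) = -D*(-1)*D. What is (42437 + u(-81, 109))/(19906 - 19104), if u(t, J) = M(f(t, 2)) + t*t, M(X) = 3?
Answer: 49001/802 ≈ 61.099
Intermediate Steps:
f(D, l) = -7 + D² (f(D, l) = -7 - D*(-1)*D = -7 - (-D)*D = -7 - (-1)*D² = -7 + D²)
u(t, J) = 3 + t² (u(t, J) = 3 + t*t = 3 + t²)
(42437 + u(-81, 109))/(19906 - 19104) = (42437 + (3 + (-81)²))/(19906 - 19104) = (42437 + (3 + 6561))/802 = (42437 + 6564)*(1/802) = 49001*(1/802) = 49001/802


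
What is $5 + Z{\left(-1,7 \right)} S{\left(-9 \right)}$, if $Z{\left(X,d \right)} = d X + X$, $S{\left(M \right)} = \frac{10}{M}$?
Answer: $\frac{125}{9} \approx 13.889$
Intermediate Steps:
$Z{\left(X,d \right)} = X + X d$ ($Z{\left(X,d \right)} = X d + X = X + X d$)
$5 + Z{\left(-1,7 \right)} S{\left(-9 \right)} = 5 + - (1 + 7) \frac{10}{-9} = 5 + \left(-1\right) 8 \cdot 10 \left(- \frac{1}{9}\right) = 5 - - \frac{80}{9} = 5 + \frac{80}{9} = \frac{125}{9}$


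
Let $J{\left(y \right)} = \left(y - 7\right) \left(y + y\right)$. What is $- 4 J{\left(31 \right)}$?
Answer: $-5952$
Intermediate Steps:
$J{\left(y \right)} = 2 y \left(-7 + y\right)$ ($J{\left(y \right)} = \left(-7 + y\right) 2 y = 2 y \left(-7 + y\right)$)
$- 4 J{\left(31 \right)} = - 4 \cdot 2 \cdot 31 \left(-7 + 31\right) = - 4 \cdot 2 \cdot 31 \cdot 24 = \left(-4\right) 1488 = -5952$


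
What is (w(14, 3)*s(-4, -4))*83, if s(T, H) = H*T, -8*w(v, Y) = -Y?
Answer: 498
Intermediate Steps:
w(v, Y) = Y/8 (w(v, Y) = -(-1)*Y/8 = Y/8)
(w(14, 3)*s(-4, -4))*83 = (((⅛)*3)*(-4*(-4)))*83 = ((3/8)*16)*83 = 6*83 = 498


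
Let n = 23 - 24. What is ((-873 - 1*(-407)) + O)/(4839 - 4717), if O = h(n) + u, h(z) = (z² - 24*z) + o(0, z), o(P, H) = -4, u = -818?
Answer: -1263/122 ≈ -10.352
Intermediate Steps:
n = -1
h(z) = -4 + z² - 24*z (h(z) = (z² - 24*z) - 4 = -4 + z² - 24*z)
O = -797 (O = (-4 + (-1)² - 24*(-1)) - 818 = (-4 + 1 + 24) - 818 = 21 - 818 = -797)
((-873 - 1*(-407)) + O)/(4839 - 4717) = ((-873 - 1*(-407)) - 797)/(4839 - 4717) = ((-873 + 407) - 797)/122 = (-466 - 797)*(1/122) = -1263*1/122 = -1263/122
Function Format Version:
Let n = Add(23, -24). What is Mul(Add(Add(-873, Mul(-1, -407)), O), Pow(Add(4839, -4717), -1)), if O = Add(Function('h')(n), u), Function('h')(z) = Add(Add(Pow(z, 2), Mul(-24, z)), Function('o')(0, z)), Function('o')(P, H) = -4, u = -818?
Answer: Rational(-1263, 122) ≈ -10.352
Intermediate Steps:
n = -1
Function('h')(z) = Add(-4, Pow(z, 2), Mul(-24, z)) (Function('h')(z) = Add(Add(Pow(z, 2), Mul(-24, z)), -4) = Add(-4, Pow(z, 2), Mul(-24, z)))
O = -797 (O = Add(Add(-4, Pow(-1, 2), Mul(-24, -1)), -818) = Add(Add(-4, 1, 24), -818) = Add(21, -818) = -797)
Mul(Add(Add(-873, Mul(-1, -407)), O), Pow(Add(4839, -4717), -1)) = Mul(Add(Add(-873, Mul(-1, -407)), -797), Pow(Add(4839, -4717), -1)) = Mul(Add(Add(-873, 407), -797), Pow(122, -1)) = Mul(Add(-466, -797), Rational(1, 122)) = Mul(-1263, Rational(1, 122)) = Rational(-1263, 122)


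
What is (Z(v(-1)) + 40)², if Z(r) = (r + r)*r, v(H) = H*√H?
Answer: 1444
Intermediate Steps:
v(H) = H^(3/2)
Z(r) = 2*r² (Z(r) = (2*r)*r = 2*r²)
(Z(v(-1)) + 40)² = (2*((-1)^(3/2))² + 40)² = (2*(-I)² + 40)² = (2*(-1) + 40)² = (-2 + 40)² = 38² = 1444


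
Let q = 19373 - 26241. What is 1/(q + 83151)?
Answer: 1/76283 ≈ 1.3109e-5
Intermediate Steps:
q = -6868
1/(q + 83151) = 1/(-6868 + 83151) = 1/76283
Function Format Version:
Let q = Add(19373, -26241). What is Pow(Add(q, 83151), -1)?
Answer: Rational(1, 76283) ≈ 1.3109e-5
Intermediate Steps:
q = -6868
Pow(Add(q, 83151), -1) = Pow(Add(-6868, 83151), -1) = Pow(76283, -1) = Rational(1, 76283)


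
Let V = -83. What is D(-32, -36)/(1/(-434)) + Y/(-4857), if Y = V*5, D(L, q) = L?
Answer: 67454431/4857 ≈ 13888.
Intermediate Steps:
Y = -415 (Y = -83*5 = -415)
D(-32, -36)/(1/(-434)) + Y/(-4857) = -32/(1/(-434)) - 415/(-4857) = -32/(-1/434) - 415*(-1/4857) = -32*(-434) + 415/4857 = 13888 + 415/4857 = 67454431/4857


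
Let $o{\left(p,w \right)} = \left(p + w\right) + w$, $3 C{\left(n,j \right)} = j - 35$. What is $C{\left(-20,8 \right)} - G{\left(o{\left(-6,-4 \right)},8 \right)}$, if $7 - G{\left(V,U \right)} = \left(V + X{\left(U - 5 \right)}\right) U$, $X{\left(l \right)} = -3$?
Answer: $-152$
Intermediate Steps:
$C{\left(n,j \right)} = - \frac{35}{3} + \frac{j}{3}$ ($C{\left(n,j \right)} = \frac{j - 35}{3} = \frac{-35 + j}{3} = - \frac{35}{3} + \frac{j}{3}$)
$o{\left(p,w \right)} = p + 2 w$
$G{\left(V,U \right)} = 7 - U \left(-3 + V\right)$ ($G{\left(V,U \right)} = 7 - \left(V - 3\right) U = 7 - \left(-3 + V\right) U = 7 - U \left(-3 + V\right)$)
$C{\left(-20,8 \right)} - G{\left(o{\left(-6,-4 \right)},8 \right)} = \left(- \frac{35}{3} + \frac{1}{3} \cdot 8\right) - \left(7 + 3 \cdot 8 - 8 \left(-6 + 2 \left(-4\right)\right)\right) = \left(- \frac{35}{3} + \frac{8}{3}\right) - \left(7 + 24 - 8 \left(-6 - 8\right)\right) = -9 - \left(7 + 24 - 8 \left(-14\right)\right) = -9 - \left(7 + 24 + 112\right) = -9 - 143 = -152$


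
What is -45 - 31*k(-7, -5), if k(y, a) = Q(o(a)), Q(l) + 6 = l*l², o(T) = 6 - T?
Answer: -41120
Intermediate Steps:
Q(l) = -6 + l³ (Q(l) = -6 + l*l² = -6 + l³)
k(y, a) = -6 + (6 - a)³
-45 - 31*k(-7, -5) = -45 - 31*(-6 - (-6 - 5)³) = -45 - 31*(-6 - 1*(-11)³) = -45 - 31*(-6 - 1*(-1331)) = -45 - 31*(-6 + 1331) = -45 - 31*1325 = -45 - 41075 = -41120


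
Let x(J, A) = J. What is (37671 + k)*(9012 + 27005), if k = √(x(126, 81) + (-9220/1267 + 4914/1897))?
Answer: 1356796407 + 72034*√3575530608293/343357 ≈ 1.3572e+9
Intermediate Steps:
k = 2*√3575530608293/343357 (k = √(126 + (-9220/1267 + 4914/1897)) = √(126 + (-9220*1/1267 + 4914*(1/1897))) = √(126 + (-9220/1267 + 702/271)) = √(126 - 1609186/343357) = √(41653796/343357) = 2*√3575530608293/343357 ≈ 11.014)
(37671 + k)*(9012 + 27005) = (37671 + 2*√3575530608293/343357)*(9012 + 27005) = (37671 + 2*√3575530608293/343357)*36017 = 1356796407 + 72034*√3575530608293/343357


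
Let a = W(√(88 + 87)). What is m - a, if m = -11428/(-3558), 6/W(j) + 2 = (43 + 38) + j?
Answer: 626257/199841 + 5*√7/1011 ≈ 3.1469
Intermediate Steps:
W(j) = 6/(79 + j) (W(j) = 6/(-2 + ((43 + 38) + j)) = 6/(-2 + (81 + j)) = 6/(79 + j))
a = 6/(79 + 5*√7) (a = 6/(79 + √(88 + 87)) = 6/(79 + √175) = 6/(79 + 5*√7) ≈ 0.065056)
m = 5714/1779 (m = -11428*(-1/3558) = 5714/1779 ≈ 3.2119)
m - a = 5714/1779 - (79/1011 - 5*√7/1011) = 5714/1779 + (-79/1011 + 5*√7/1011) = 626257/199841 + 5*√7/1011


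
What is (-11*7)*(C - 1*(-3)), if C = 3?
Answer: -462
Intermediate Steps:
(-11*7)*(C - 1*(-3)) = (-11*7)*(3 - 1*(-3)) = -77*(3 + 3) = -77*6 = -462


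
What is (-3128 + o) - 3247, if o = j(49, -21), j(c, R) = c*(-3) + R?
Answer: -6543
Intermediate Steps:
j(c, R) = R - 3*c (j(c, R) = -3*c + R = R - 3*c)
o = -168 (o = -21 - 3*49 = -21 - 147 = -168)
(-3128 + o) - 3247 = (-3128 - 168) - 3247 = -3296 - 3247 = -6543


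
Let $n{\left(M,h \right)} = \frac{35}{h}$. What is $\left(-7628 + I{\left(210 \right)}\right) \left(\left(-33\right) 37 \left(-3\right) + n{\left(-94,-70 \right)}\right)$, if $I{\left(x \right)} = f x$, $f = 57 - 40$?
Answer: $-14862425$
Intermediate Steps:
$f = 17$ ($f = 57 - 40 = 17$)
$I{\left(x \right)} = 17 x$
$\left(-7628 + I{\left(210 \right)}\right) \left(\left(-33\right) 37 \left(-3\right) + n{\left(-94,-70 \right)}\right) = \left(-7628 + 17 \cdot 210\right) \left(\left(-33\right) 37 \left(-3\right) + \frac{35}{-70}\right) = \left(-7628 + 3570\right) \left(\left(-1221\right) \left(-3\right) + 35 \left(- \frac{1}{70}\right)\right) = - 4058 \left(3663 - \frac{1}{2}\right) = \left(-4058\right) \frac{7325}{2} = -14862425$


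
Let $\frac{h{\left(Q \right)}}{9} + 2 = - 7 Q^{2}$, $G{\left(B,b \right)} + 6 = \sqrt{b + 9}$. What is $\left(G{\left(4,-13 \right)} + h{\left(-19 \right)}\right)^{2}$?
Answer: $518336285 - 91068 i \approx 5.1834 \cdot 10^{8} - 91068.0 i$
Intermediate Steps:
$G{\left(B,b \right)} = -6 + \sqrt{9 + b}$ ($G{\left(B,b \right)} = -6 + \sqrt{b + 9} = -6 + \sqrt{9 + b}$)
$h{\left(Q \right)} = -18 - 63 Q^{2}$ ($h{\left(Q \right)} = -18 + 9 \left(- 7 Q^{2}\right) = -18 - 63 Q^{2}$)
$\left(G{\left(4,-13 \right)} + h{\left(-19 \right)}\right)^{2} = \left(\left(-6 + \sqrt{9 - 13}\right) - \left(18 + 63 \left(-19\right)^{2}\right)\right)^{2} = \left(\left(-6 + \sqrt{-4}\right) - 22761\right)^{2} = \left(\left(-6 + 2 i\right) - 22761\right)^{2} = \left(-22767 + 2 i\right)^{2}$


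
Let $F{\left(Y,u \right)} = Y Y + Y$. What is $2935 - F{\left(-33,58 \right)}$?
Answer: $1879$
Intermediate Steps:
$F{\left(Y,u \right)} = Y + Y^{2}$ ($F{\left(Y,u \right)} = Y^{2} + Y = Y + Y^{2}$)
$2935 - F{\left(-33,58 \right)} = 2935 - - 33 \left(1 - 33\right) = 2935 - \left(-33\right) \left(-32\right) = 2935 - 1056 = 1879$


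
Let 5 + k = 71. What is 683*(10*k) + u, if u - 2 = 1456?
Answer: 452238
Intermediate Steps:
u = 1458 (u = 2 + 1456 = 1458)
k = 66 (k = -5 + 71 = 66)
683*(10*k) + u = 683*(10*66) + 1458 = 683*660 + 1458 = 450780 + 1458 = 452238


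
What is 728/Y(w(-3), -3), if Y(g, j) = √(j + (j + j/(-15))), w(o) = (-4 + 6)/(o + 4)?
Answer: -728*I*√145/29 ≈ -302.29*I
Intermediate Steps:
w(o) = 2/(4 + o)
Y(g, j) = √435*√j/15 (Y(g, j) = √(j + (j + j*(-1/15))) = √(j + (j - j/15)) = √(j + 14*j/15) = √(29*j/15) = √435*√j/15)
728/Y(w(-3), -3) = 728/((√435*√(-3)/15)) = 728/((√435*(I*√3)/15)) = 728/((I*√145/5)) = 728*(-I*√145/29) = -728*I*√145/29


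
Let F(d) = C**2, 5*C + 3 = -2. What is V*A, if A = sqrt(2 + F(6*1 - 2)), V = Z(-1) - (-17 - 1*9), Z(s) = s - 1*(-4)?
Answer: 29*sqrt(3) ≈ 50.229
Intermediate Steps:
C = -1 (C = -3/5 + (1/5)*(-2) = -3/5 - 2/5 = -1)
Z(s) = 4 + s (Z(s) = s + 4 = 4 + s)
F(d) = 1 (F(d) = (-1)**2 = 1)
V = 29 (V = (4 - 1) - (-17 - 1*9) = 3 - (-17 - 9) = 3 - 1*(-26) = 3 + 26 = 29)
A = sqrt(3) (A = sqrt(2 + 1) = sqrt(3) ≈ 1.7320)
V*A = 29*sqrt(3)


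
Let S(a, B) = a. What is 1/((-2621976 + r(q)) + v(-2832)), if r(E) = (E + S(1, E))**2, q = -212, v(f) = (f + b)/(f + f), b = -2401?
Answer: -5664/14598699887 ≈ -3.8798e-7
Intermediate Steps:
v(f) = (-2401 + f)/(2*f) (v(f) = (f - 2401)/(f + f) = (-2401 + f)/((2*f)) = (-2401 + f)*(1/(2*f)) = (-2401 + f)/(2*f))
r(E) = (1 + E)**2 (r(E) = (E + 1)**2 = (1 + E)**2)
1/((-2621976 + r(q)) + v(-2832)) = 1/((-2621976 + (1 - 212)**2) + (1/2)*(-2401 - 2832)/(-2832)) = 1/((-2621976 + (-211)**2) + (1/2)*(-1/2832)*(-5233)) = 1/((-2621976 + 44521) + 5233/5664) = 1/(-2577455 + 5233/5664) = 1/(-14598699887/5664) = -5664/14598699887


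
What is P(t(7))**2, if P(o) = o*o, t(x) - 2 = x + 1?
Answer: 10000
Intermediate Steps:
t(x) = 3 + x (t(x) = 2 + (x + 1) = 2 + (1 + x) = 3 + x)
P(o) = o**2
P(t(7))**2 = ((3 + 7)**2)**2 = (10**2)**2 = 100**2 = 10000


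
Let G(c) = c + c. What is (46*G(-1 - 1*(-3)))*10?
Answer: 1840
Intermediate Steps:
G(c) = 2*c
(46*G(-1 - 1*(-3)))*10 = (46*(2*(-1 - 1*(-3))))*10 = (46*(2*(-1 + 3)))*10 = (46*(2*2))*10 = (46*4)*10 = 184*10 = 1840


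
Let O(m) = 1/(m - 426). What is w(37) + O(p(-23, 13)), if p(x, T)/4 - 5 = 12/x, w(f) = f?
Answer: 347259/9386 ≈ 36.998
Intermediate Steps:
p(x, T) = 20 + 48/x (p(x, T) = 20 + 4*(12/x) = 20 + 48/x)
O(m) = 1/(-426 + m)
w(37) + O(p(-23, 13)) = 37 + 1/(-426 + (20 + 48/(-23))) = 37 + 1/(-426 + (20 + 48*(-1/23))) = 37 + 1/(-426 + (20 - 48/23)) = 37 + 1/(-426 + 412/23) = 37 + 1/(-9386/23) = 37 - 23/9386 = 347259/9386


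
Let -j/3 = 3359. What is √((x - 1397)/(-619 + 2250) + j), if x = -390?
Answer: I*√26809356994/1631 ≈ 100.39*I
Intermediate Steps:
j = -10077 (j = -3*3359 = -10077)
√((x - 1397)/(-619 + 2250) + j) = √((-390 - 1397)/(-619 + 2250) - 10077) = √(-1787/1631 - 10077) = √(-16437374/1631) = I*√26809356994/1631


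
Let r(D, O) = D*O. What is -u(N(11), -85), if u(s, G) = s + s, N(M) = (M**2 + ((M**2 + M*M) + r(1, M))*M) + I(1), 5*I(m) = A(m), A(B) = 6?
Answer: -29052/5 ≈ -5810.4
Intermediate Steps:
I(m) = 6/5 (I(m) = (1/5)*6 = 6/5)
N(M) = 6/5 + M**2 + M*(M + 2*M**2) (N(M) = (M**2 + ((M**2 + M*M) + 1*M)*M) + 6/5 = (M**2 + ((M**2 + M**2) + M)*M) + 6/5 = (M**2 + (2*M**2 + M)*M) + 6/5 = (M**2 + (M + 2*M**2)*M) + 6/5 = (M**2 + M*(M + 2*M**2)) + 6/5 = 6/5 + M**2 + M*(M + 2*M**2))
u(s, G) = 2*s
-u(N(11), -85) = -2*(6/5 + 2*11**2 + 2*11**3) = -2*(6/5 + 2*121 + 2*1331) = -2*(6/5 + 242 + 2662) = -2*14526/5 = -1*29052/5 = -29052/5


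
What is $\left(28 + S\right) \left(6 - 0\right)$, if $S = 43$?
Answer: $426$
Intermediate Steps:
$\left(28 + S\right) \left(6 - 0\right) = \left(28 + 43\right) \left(6 - 0\right) = 71 \left(6 + 0\right) = 71 \cdot 6 = 426$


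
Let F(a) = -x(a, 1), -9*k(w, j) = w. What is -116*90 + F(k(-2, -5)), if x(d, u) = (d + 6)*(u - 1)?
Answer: -10440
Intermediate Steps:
x(d, u) = (-1 + u)*(6 + d) (x(d, u) = (6 + d)*(-1 + u) = (-1 + u)*(6 + d))
k(w, j) = -w/9
F(a) = 0 (F(a) = -(-6 - a + 6*1 + a*1) = -(-6 - a + 6 + a) = -1*0 = 0)
-116*90 + F(k(-2, -5)) = -116*90 + 0 = -10440 + 0 = -10440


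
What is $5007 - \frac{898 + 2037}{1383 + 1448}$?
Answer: $\frac{14171882}{2831} \approx 5006.0$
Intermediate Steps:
$5007 - \frac{898 + 2037}{1383 + 1448} = 5007 - \frac{2935}{2831} = \frac{14171882}{2831}$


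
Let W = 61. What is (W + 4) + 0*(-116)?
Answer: 65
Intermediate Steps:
(W + 4) + 0*(-116) = (61 + 4) + 0*(-116) = 65 + 0 = 65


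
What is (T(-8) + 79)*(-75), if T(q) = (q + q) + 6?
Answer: -5175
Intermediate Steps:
T(q) = 6 + 2*q (T(q) = 2*q + 6 = 6 + 2*q)
(T(-8) + 79)*(-75) = ((6 + 2*(-8)) + 79)*(-75) = ((6 - 16) + 79)*(-75) = (-10 + 79)*(-75) = 69*(-75) = -5175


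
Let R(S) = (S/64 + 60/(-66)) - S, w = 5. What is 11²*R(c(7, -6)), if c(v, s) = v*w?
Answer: -273845/64 ≈ -4278.8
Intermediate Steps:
c(v, s) = 5*v (c(v, s) = v*5 = 5*v)
R(S) = -10/11 - 63*S/64 (R(S) = (S*(1/64) + 60*(-1/66)) - S = (S/64 - 10/11) - S = (-10/11 + S/64) - S = -10/11 - 63*S/64)
11²*R(c(7, -6)) = 11²*(-10/11 - 315*7/64) = 121*(-10/11 - 63/64*35) = 121*(-10/11 - 2205/64) = 121*(-24895/704) = -273845/64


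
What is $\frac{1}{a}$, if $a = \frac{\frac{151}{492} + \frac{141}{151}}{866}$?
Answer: $\frac{64336872}{92173} \approx 698.0$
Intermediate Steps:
$a = \frac{92173}{64336872}$ ($a = \left(151 \cdot \frac{1}{492} + 141 \cdot \frac{1}{151}\right) \frac{1}{866} = \left(\frac{151}{492} + \frac{141}{151}\right) \frac{1}{866} = \frac{92173}{74292} \cdot \frac{1}{866} = \frac{92173}{64336872} \approx 0.0014327$)
$\frac{1}{a} = \frac{1}{\frac{92173}{64336872}} = \frac{64336872}{92173}$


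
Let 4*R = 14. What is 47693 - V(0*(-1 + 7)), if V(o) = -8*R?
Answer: 47721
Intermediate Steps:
R = 7/2 (R = (¼)*14 = 7/2 ≈ 3.5000)
V(o) = -28 (V(o) = -8*7/2 = -28)
47693 - V(0*(-1 + 7)) = 47693 - 1*(-28) = 47693 + 28 = 47721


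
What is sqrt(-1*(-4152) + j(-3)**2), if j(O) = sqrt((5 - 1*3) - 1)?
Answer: sqrt(4153) ≈ 64.444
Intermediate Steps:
j(O) = 1 (j(O) = sqrt((5 - 3) - 1) = sqrt(2 - 1) = sqrt(1) = 1)
sqrt(-1*(-4152) + j(-3)**2) = sqrt(-1*(-4152) + 1**2) = sqrt(4152 + 1) = sqrt(4153)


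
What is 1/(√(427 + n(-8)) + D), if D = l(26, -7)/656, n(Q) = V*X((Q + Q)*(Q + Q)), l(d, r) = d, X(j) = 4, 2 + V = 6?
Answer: -4264/47659543 + 107584*√443/47659543 ≈ 0.047422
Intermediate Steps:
V = 4 (V = -2 + 6 = 4)
n(Q) = 16 (n(Q) = 4*4 = 16)
D = 13/328 (D = 26/656 = 26*(1/656) = 13/328 ≈ 0.039634)
1/(√(427 + n(-8)) + D) = 1/(√(427 + 16) + 13/328) = 1/(√443 + 13/328) = 1/(13/328 + √443)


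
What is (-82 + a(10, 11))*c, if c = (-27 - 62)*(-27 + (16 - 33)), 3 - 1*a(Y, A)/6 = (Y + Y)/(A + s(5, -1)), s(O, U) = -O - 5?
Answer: -720544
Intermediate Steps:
s(O, U) = -5 - O
a(Y, A) = 18 - 12*Y/(-10 + A) (a(Y, A) = 18 - 6*(Y + Y)/(A + (-5 - 1*5)) = 18 - 6*2*Y/(A + (-5 - 5)) = 18 - 6*2*Y/(A - 10) = 18 - 6*2*Y/(-10 + A) = 18 - 12*Y/(-10 + A))
c = 3916 (c = -89*(-27 - 17) = -89*(-44) = 3916)
(-82 + a(10, 11))*c = (-82 + 6*(-30 - 2*10 + 3*11)/(-10 + 11))*3916 = (-82 + 6*(-30 - 20 + 33)/1)*3916 = (-82 + 6*1*(-17))*3916 = (-82 - 102)*3916 = -184*3916 = -720544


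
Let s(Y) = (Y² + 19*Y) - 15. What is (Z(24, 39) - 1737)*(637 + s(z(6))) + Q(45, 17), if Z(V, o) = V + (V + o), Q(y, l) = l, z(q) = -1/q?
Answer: -6126623/6 ≈ -1.0211e+6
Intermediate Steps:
Z(V, o) = o + 2*V
s(Y) = -15 + Y² + 19*Y
(Z(24, 39) - 1737)*(637 + s(z(6))) + Q(45, 17) = ((39 + 2*24) - 1737)*(637 + (-15 + (-1/6)² + 19*(-1/6))) + 17 = ((39 + 48) - 1737)*(637 + (-15 + (-1*⅙)² + 19*(-1*⅙))) + 17 = (87 - 1737)*(637 + (-15 + (-⅙)² + 19*(-⅙))) + 17 = -1650*(637 + (-15 + 1/36 - 19/6)) + 17 = -1650*(637 - 653/36) + 17 = -1650*22279/36 + 17 = -6126725/6 + 17 = -6126623/6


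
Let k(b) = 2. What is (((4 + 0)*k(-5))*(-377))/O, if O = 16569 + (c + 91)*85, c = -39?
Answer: -3016/20989 ≈ -0.14369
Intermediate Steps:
O = 20989 (O = 16569 + (-39 + 91)*85 = 16569 + 52*85 = 16569 + 4420 = 20989)
(((4 + 0)*k(-5))*(-377))/O = (((4 + 0)*2)*(-377))/20989 = ((4*2)*(-377))*(1/20989) = (8*(-377))*(1/20989) = -3016*1/20989 = -3016/20989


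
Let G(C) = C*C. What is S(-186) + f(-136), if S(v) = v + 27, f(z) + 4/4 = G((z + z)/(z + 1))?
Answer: -2842016/18225 ≈ -155.94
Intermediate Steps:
G(C) = C²
f(z) = -1 + 4*z²/(1 + z)² (f(z) = -1 + ((z + z)/(z + 1))² = -1 + ((2*z)/(1 + z))² = -1 + (2*z/(1 + z))² = -1 + 4*z²/(1 + z)²)
S(v) = 27 + v
S(-186) + f(-136) = (27 - 186) + (-1 + 4*(-136)²/(1 - 136)²) = -159 + (-1 + 4*18496/(-135)²) = -159 + (-1 + 4*18496*(1/18225)) = -159 + (-1 + 73984/18225) = -159 + 55759/18225 = -2842016/18225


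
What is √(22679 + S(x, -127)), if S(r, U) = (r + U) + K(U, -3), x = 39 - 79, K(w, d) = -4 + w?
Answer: √22381 ≈ 149.60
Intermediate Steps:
x = -40
S(r, U) = -4 + r + 2*U (S(r, U) = (r + U) + (-4 + U) = (U + r) + (-4 + U) = -4 + r + 2*U)
√(22679 + S(x, -127)) = √(22679 + (-4 - 40 + 2*(-127))) = √(22679 + (-4 - 40 - 254)) = √(22679 - 298) = √22381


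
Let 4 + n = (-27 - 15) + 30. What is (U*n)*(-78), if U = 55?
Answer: 68640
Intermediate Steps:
n = -16 (n = -4 + ((-27 - 15) + 30) = -4 + (-42 + 30) = -4 - 12 = -16)
(U*n)*(-78) = (55*(-16))*(-78) = -880*(-78) = 68640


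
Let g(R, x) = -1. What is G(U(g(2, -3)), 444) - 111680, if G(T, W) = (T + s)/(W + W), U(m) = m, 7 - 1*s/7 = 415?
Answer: -99174697/888 ≈ -1.1168e+5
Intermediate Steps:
s = -2856 (s = 49 - 7*415 = 49 - 2905 = -2856)
G(T, W) = (-2856 + T)/(2*W) (G(T, W) = (T - 2856)/(W + W) = (-2856 + T)/((2*W)) = (-2856 + T)*(1/(2*W)) = (-2856 + T)/(2*W))
G(U(g(2, -3)), 444) - 111680 = (1/2)*(-2856 - 1)/444 - 111680 = (1/2)*(1/444)*(-2857) - 111680 = -2857/888 - 111680 = -99174697/888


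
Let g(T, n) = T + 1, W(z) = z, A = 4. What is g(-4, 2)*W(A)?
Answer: -12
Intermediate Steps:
g(T, n) = 1 + T
g(-4, 2)*W(A) = (1 - 4)*4 = -3*4 = -12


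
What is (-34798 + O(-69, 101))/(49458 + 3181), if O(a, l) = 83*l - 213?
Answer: -26628/52639 ≈ -0.50586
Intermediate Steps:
O(a, l) = -213 + 83*l
(-34798 + O(-69, 101))/(49458 + 3181) = (-34798 + (-213 + 83*101))/(49458 + 3181) = (-34798 + (-213 + 8383))/52639 = (-34798 + 8170)*(1/52639) = -26628*1/52639 = -26628/52639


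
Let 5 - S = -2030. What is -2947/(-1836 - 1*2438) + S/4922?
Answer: 5800681/5259157 ≈ 1.1030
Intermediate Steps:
S = 2035 (S = 5 - 1*(-2030) = 5 + 2030 = 2035)
-2947/(-1836 - 1*2438) + S/4922 = -2947/(-1836 - 1*2438) + 2035/4922 = -2947/(-1836 - 2438) + 2035*(1/4922) = -2947/(-4274) + 2035/4922 = -2947*(-1/4274) + 2035/4922 = 2947/4274 + 2035/4922 = 5800681/5259157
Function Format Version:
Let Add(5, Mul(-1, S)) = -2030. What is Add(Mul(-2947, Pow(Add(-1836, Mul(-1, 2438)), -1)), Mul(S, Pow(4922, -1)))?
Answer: Rational(5800681, 5259157) ≈ 1.1030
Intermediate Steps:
S = 2035 (S = Add(5, Mul(-1, -2030)) = Add(5, 2030) = 2035)
Add(Mul(-2947, Pow(Add(-1836, Mul(-1, 2438)), -1)), Mul(S, Pow(4922, -1))) = Add(Mul(-2947, Pow(Add(-1836, Mul(-1, 2438)), -1)), Mul(2035, Pow(4922, -1))) = Add(Mul(-2947, Pow(Add(-1836, -2438), -1)), Mul(2035, Rational(1, 4922))) = Add(Mul(-2947, Pow(-4274, -1)), Rational(2035, 4922)) = Add(Mul(-2947, Rational(-1, 4274)), Rational(2035, 4922)) = Add(Rational(2947, 4274), Rational(2035, 4922)) = Rational(5800681, 5259157)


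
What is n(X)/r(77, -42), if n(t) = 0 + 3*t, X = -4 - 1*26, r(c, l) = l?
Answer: 15/7 ≈ 2.1429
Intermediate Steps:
X = -30 (X = -4 - 26 = -30)
n(t) = 3*t
n(X)/r(77, -42) = (3*(-30))/(-42) = -90*(-1/42) = 15/7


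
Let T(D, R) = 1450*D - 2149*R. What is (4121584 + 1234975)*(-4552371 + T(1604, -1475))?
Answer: 5052327875036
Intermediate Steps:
T(D, R) = -2149*R + 1450*D
(4121584 + 1234975)*(-4552371 + T(1604, -1475)) = (4121584 + 1234975)*(-4552371 + (-2149*(-1475) + 1450*1604)) = 5356559*(-4552371 + (3169775 + 2325800)) = 5356559*(-4552371 + 5495575) = 5356559*943204 = 5052327875036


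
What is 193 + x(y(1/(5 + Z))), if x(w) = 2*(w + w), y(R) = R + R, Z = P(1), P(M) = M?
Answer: 583/3 ≈ 194.33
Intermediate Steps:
Z = 1
y(R) = 2*R
x(w) = 4*w (x(w) = 2*(2*w) = 4*w)
193 + x(y(1/(5 + Z))) = 193 + 4*(2/(5 + 1)) = 193 + 4*(2/6) = 193 + 4*(2*(1/6)) = 193 + 4*(1/3) = 193 + 4/3 = 583/3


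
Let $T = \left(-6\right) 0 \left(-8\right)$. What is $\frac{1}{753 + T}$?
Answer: $\frac{1}{753} \approx 0.001328$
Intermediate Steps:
$T = 0$ ($T = 0 \left(-8\right) = 0$)
$\frac{1}{753 + T} = \frac{1}{753 + 0} = \frac{1}{753}$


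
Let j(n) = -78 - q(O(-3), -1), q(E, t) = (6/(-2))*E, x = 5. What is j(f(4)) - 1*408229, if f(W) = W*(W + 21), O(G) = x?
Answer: -408292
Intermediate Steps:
O(G) = 5
q(E, t) = -3*E (q(E, t) = (6*(-1/2))*E = -3*E)
f(W) = W*(21 + W)
j(n) = -63 (j(n) = -78 - (-3)*5 = -78 - 1*(-15) = -78 + 15 = -63)
j(f(4)) - 1*408229 = -63 - 1*408229 = -63 - 408229 = -408292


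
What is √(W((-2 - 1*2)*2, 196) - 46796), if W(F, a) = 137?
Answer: I*√46659 ≈ 216.01*I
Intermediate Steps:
√(W((-2 - 1*2)*2, 196) - 46796) = √(137 - 46796) = √(-46659) = I*√46659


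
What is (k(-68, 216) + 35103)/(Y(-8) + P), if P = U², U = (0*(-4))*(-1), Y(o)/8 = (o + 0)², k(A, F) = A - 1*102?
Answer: 34933/512 ≈ 68.229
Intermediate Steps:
k(A, F) = -102 + A (k(A, F) = A - 102 = -102 + A)
Y(o) = 8*o² (Y(o) = 8*(o + 0)² = 8*o²)
U = 0 (U = 0*(-1) = 0)
P = 0 (P = 0² = 0)
(k(-68, 216) + 35103)/(Y(-8) + P) = ((-102 - 68) + 35103)/(8*(-8)² + 0) = (-170 + 35103)/(8*64 + 0) = 34933/(512 + 0) = 34933/512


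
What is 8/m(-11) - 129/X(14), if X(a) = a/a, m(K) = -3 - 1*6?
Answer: -1169/9 ≈ -129.89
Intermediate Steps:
m(K) = -9 (m(K) = -3 - 6 = -9)
X(a) = 1
8/m(-11) - 129/X(14) = 8/(-9) - 129/1 = 8*(-⅑) - 129*1 = -8/9 - 129 = -1169/9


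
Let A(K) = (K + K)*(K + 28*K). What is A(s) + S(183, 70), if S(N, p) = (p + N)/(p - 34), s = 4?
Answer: 33661/36 ≈ 935.03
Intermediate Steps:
S(N, p) = (N + p)/(-34 + p)
A(K) = 58*K² (A(K) = (2*K)*(29*K) = 58*K²)
A(s) + S(183, 70) = 58*4² + (183 + 70)/(-34 + 70) = 58*16 + 253/36 = 928 + (1/36)*253 = 928 + 253/36 = 33661/36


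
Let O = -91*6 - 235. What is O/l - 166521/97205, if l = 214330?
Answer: -7153272607/4166789530 ≈ -1.7167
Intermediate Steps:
O = -781 (O = -546 - 235 = -781)
O/l - 166521/97205 = -781/214330 - 166521/97205 = -7153272607/4166789530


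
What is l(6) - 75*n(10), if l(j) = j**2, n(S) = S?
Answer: -714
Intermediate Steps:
l(6) - 75*n(10) = 6**2 - 75*10 = 36 - 750 = -714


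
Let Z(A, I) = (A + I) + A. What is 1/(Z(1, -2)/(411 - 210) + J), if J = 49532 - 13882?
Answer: 1/35650 ≈ 2.8051e-5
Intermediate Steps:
Z(A, I) = I + 2*A
J = 35650
1/(Z(1, -2)/(411 - 210) + J) = 1/((-2 + 2*1)/(411 - 210) + 35650) = 1/((-2 + 2)/201 + 35650) = 1/(0*(1/201) + 35650) = 1/(0 + 35650) = 1/35650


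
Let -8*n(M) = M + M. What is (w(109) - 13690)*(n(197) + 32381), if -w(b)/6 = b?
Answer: -463766622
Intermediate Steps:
w(b) = -6*b
n(M) = -M/4 (n(M) = -(M + M)/8 = -M/4)
(w(109) - 13690)*(n(197) + 32381) = (-6*109 - 13690)*(-1/4*197 + 32381) = (-654 - 13690)*(-197/4 + 32381) = -14344*129327/4 = -463766622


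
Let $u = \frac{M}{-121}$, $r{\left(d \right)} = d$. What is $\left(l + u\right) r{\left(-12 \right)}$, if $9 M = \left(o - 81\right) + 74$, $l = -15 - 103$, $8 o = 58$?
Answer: $\frac{514009}{363} \approx 1416.0$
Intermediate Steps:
$o = \frac{29}{4}$ ($o = \frac{1}{8} \cdot 58 = \frac{29}{4} \approx 7.25$)
$l = -118$ ($l = -15 - 103 = -118$)
$M = \frac{1}{36}$ ($M = \frac{\left(\frac{29}{4} - 81\right) + 74}{9} = \frac{- \frac{295}{4} + 74}{9} = \frac{1}{9} \cdot \frac{1}{4} = \frac{1}{36} \approx 0.027778$)
$u = - \frac{1}{4356}$ ($u = \frac{1}{36 \left(-121\right)} = \frac{1}{36} \left(- \frac{1}{121}\right) = - \frac{1}{4356} \approx -0.00022957$)
$\left(l + u\right) r{\left(-12 \right)} = \left(-118 - \frac{1}{4356}\right) \left(-12\right) = \left(- \frac{514009}{4356}\right) \left(-12\right) = \frac{514009}{363}$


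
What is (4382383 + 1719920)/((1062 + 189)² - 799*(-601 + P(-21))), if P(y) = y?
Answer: 6102303/2061979 ≈ 2.9594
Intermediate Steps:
(4382383 + 1719920)/((1062 + 189)² - 799*(-601 + P(-21))) = (4382383 + 1719920)/((1062 + 189)² - 799*(-601 - 21)) = 6102303/(1251² - 799*(-622)) = 6102303/(1565001 + 496978) = 6102303/2061979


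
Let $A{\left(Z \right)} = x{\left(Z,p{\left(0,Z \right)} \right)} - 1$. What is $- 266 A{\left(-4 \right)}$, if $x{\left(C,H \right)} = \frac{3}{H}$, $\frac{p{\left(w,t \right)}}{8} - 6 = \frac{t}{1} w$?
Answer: $\frac{1995}{8} \approx 249.38$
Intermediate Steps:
$p{\left(w,t \right)} = 48 + 8 t w$ ($p{\left(w,t \right)} = 48 + 8 \frac{t}{1} w = 48 + 8 t 1 w = 48 + 8 t w$)
$A{\left(Z \right)} = - \frac{15}{16}$ ($A{\left(Z \right)} = \frac{3}{48 + 8 Z 0} - 1 = \frac{3}{48 + 0} - 1 = \frac{3}{48} - 1 = 3 \cdot \frac{1}{48} - 1 = \frac{1}{16} - 1 = - \frac{15}{16}$)
$- 266 A{\left(-4 \right)} = - \frac{266 \left(-15\right)}{16} = \left(-1\right) \left(- \frac{1995}{8}\right) = \frac{1995}{8}$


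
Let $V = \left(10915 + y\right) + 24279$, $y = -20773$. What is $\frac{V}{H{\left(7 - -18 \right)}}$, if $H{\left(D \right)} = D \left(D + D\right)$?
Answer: $\frac{14421}{1250} \approx 11.537$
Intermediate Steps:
$H{\left(D \right)} = 2 D^{2}$ ($H{\left(D \right)} = D 2 D = 2 D^{2}$)
$V = 14421$ ($V = \left(10915 - 20773\right) + 24279 = -9858 + 24279 = 14421$)
$\frac{V}{H{\left(7 - -18 \right)}} = \frac{14421}{2 \left(7 - -18\right)^{2}} = \frac{14421}{2 \left(7 + 18\right)^{2}} = \frac{14421}{2 \cdot 25^{2}} = \frac{14421}{2 \cdot 625} = \frac{14421}{1250}$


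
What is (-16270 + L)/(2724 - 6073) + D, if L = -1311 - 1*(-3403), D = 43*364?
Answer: 3084278/197 ≈ 15656.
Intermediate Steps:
D = 15652
L = 2092 (L = -1311 + 3403 = 2092)
(-16270 + L)/(2724 - 6073) + D = (-16270 + 2092)/(2724 - 6073) + 15652 = -14178/(-3349) + 15652 = -14178*(-1/3349) + 15652 = 834/197 + 15652 = 3084278/197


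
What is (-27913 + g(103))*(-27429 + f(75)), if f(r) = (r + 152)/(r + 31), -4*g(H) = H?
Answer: 324899388485/424 ≈ 7.6627e+8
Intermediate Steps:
g(H) = -H/4
f(r) = (152 + r)/(31 + r)
(-27913 + g(103))*(-27429 + f(75)) = (-27913 - ¼*103)*(-27429 + (152 + 75)/(31 + 75)) = (-27913 - 103/4)*(-27429 + 227/106) = -111755*(-27429 + (1/106)*227)/4 = -111755*(-27429 + 227/106)/4 = -111755/4*(-2907247/106) = 324899388485/424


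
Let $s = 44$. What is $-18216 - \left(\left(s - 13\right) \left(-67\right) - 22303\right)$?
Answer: $6164$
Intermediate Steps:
$-18216 - \left(\left(s - 13\right) \left(-67\right) - 22303\right) = -18216 - \left(\left(44 - 13\right) \left(-67\right) - 22303\right) = -18216 - \left(31 \left(-67\right) - 22303\right) = -18216 - \left(-2077 - 22303\right) = -18216 - -24380 = -18216 + 24380 = 6164$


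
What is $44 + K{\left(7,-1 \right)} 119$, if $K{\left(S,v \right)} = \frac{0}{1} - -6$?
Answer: $758$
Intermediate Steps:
$K{\left(S,v \right)} = 6$ ($K{\left(S,v \right)} = 0 \cdot 1 + 6 = 0 + 6 = 6$)
$44 + K{\left(7,-1 \right)} 119 = 44 + 6 \cdot 119 = 44 + 714 = 758$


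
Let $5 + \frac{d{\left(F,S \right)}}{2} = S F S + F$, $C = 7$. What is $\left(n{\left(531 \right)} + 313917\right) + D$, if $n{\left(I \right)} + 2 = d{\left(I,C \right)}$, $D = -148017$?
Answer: $218988$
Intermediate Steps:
$d{\left(F,S \right)} = -10 + 2 F + 2 F S^{2}$ ($d{\left(F,S \right)} = -10 + 2 \left(S F S + F\right) = -10 + 2 \left(F S S + F\right) = -10 + 2 \left(F S^{2} + F\right) = -10 + 2 \left(F + F S^{2}\right) = -10 + \left(2 F + 2 F S^{2}\right) = -10 + 2 F + 2 F S^{2}$)
$n{\left(I \right)} = -12 + 100 I$ ($n{\left(I \right)} = -2 + \left(-10 + 2 I + 2 I 7^{2}\right) = -2 + \left(-10 + 2 I + 2 I 49\right) = -2 + \left(-10 + 2 I + 98 I\right) = -2 + \left(-10 + 100 I\right) = -12 + 100 I$)
$\left(n{\left(531 \right)} + 313917\right) + D = \left(\left(-12 + 100 \cdot 531\right) + 313917\right) - 148017 = \left(\left(-12 + 53100\right) + 313917\right) - 148017 = \left(53088 + 313917\right) - 148017 = 367005 - 148017 = 218988$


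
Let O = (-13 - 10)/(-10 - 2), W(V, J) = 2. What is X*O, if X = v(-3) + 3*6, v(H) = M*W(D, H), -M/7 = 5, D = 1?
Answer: -299/3 ≈ -99.667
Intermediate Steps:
M = -35 (M = -7*5 = -35)
v(H) = -70 (v(H) = -35*2 = -70)
X = -52 (X = -70 + 3*6 = -70 + 18 = -52)
O = 23/12 (O = -23/(-12) = -23*(-1/12) = 23/12 ≈ 1.9167)
X*O = -52*23/12 = -299/3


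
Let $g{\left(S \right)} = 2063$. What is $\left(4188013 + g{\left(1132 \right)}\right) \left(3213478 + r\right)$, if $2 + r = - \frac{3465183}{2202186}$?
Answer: $\frac{4941963065824494138}{367031} \approx 1.3465 \cdot 10^{13}$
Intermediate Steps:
$r = - \frac{2623185}{734062}$ ($r = -2 - \frac{3465183}{2202186} = -2 - \frac{1155061}{734062} = - \frac{2623185}{734062} \approx -3.5735$)
$\left(4188013 + g{\left(1132 \right)}\right) \left(3213478 + r\right) = \left(4188013 + 2063\right) \left(3213478 - \frac{2623185}{734062}\right) = 4190076 \cdot \frac{2358889464451}{734062} = \frac{4941963065824494138}{367031}$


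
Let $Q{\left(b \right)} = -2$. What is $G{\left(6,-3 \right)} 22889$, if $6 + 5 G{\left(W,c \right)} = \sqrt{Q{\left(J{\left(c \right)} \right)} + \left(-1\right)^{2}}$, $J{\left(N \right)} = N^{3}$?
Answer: $- \frac{137334}{5} + \frac{22889 i}{5} \approx -27467.0 + 4577.8 i$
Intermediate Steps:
$G{\left(W,c \right)} = - \frac{6}{5} + \frac{i}{5}$ ($G{\left(W,c \right)} = - \frac{6}{5} + \frac{\sqrt{-2 + \left(-1\right)^{2}}}{5} = - \frac{6}{5} + \frac{\sqrt{-2 + 1}}{5} = - \frac{6}{5} + \frac{\sqrt{-1}}{5} = - \frac{6}{5} + \frac{i}{5}$)
$G{\left(6,-3 \right)} 22889 = \left(- \frac{6}{5} + \frac{i}{5}\right) 22889 = - \frac{137334}{5} + \frac{22889 i}{5}$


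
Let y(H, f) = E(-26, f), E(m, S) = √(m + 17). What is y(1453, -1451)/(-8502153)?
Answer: -I/2834051 ≈ -3.5285e-7*I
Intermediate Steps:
E(m, S) = √(17 + m)
y(H, f) = 3*I (y(H, f) = √(17 - 26) = √(-9) = 3*I)
y(1453, -1451)/(-8502153) = (3*I)/(-8502153) = (3*I)*(-1/8502153) = -I/2834051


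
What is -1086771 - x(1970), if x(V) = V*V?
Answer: -4967671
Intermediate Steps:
x(V) = V**2
-1086771 - x(1970) = -1086771 - 1*1970**2 = -1086771 - 1*3880900 = -1086771 - 3880900 = -4967671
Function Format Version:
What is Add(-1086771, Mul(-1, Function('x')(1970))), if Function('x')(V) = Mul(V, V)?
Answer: -4967671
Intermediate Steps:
Function('x')(V) = Pow(V, 2)
Add(-1086771, Mul(-1, Function('x')(1970))) = Add(-1086771, Mul(-1, Pow(1970, 2))) = Add(-1086771, Mul(-1, 3880900)) = Add(-1086771, -3880900) = -4967671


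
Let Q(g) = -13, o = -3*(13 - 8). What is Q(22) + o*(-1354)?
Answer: 20297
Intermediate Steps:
o = -15 (o = -3*5 = -15)
Q(22) + o*(-1354) = -13 - 15*(-1354) = -13 + 20310 = 20297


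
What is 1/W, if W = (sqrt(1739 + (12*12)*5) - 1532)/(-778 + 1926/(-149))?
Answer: 180543136/349340185 + 117848*sqrt(2459)/349340185 ≈ 0.53354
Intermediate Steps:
W = 57067/29462 - 149*sqrt(2459)/117848 (W = (sqrt(1739 + 144*5) - 1532)/(-778 + 1926*(-1/149)) = (sqrt(1739 + 720) - 1532)/(-778 - 1926/149) = (sqrt(2459) - 1532)/(-117848/149) = (-1532 + sqrt(2459))*(-149/117848) = 57067/29462 - 149*sqrt(2459)/117848 ≈ 1.8743)
1/W = 1/(57067/29462 - 149*sqrt(2459)/117848)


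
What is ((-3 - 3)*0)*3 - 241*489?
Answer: -117849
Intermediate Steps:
((-3 - 3)*0)*3 - 241*489 = -6*0*3 - 117849 = 0*3 - 117849 = 0 - 117849 = -117849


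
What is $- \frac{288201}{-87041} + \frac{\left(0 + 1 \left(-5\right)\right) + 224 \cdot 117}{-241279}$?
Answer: $\frac{67256113756}{21001165439} \approx 3.2025$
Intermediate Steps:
$- \frac{288201}{-87041} + \frac{\left(0 + 1 \left(-5\right)\right) + 224 \cdot 117}{-241279} = \left(-288201\right) \left(- \frac{1}{87041}\right) + \left(\left(0 - 5\right) + 26208\right) \left(- \frac{1}{241279}\right) = \frac{288201}{87041} + \left(-5 + 26208\right) \left(- \frac{1}{241279}\right) = \frac{288201}{87041} + 26203 \left(- \frac{1}{241279}\right) = \frac{288201}{87041} - \frac{26203}{241279} = \frac{67256113756}{21001165439}$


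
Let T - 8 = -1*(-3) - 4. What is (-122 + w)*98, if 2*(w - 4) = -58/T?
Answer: -11970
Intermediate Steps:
T = 7 (T = 8 + (-1*(-3) - 4) = 8 + (3 - 4) = 8 - 1 = 7)
w = -1/7 (w = 4 + (-58/7)/2 = 4 + (-58*1/7)/2 = 4 + (1/2)*(-58/7) = 4 - 29/7 = -1/7 ≈ -0.14286)
(-122 + w)*98 = (-122 - 1/7)*98 = -855/7*98 = -11970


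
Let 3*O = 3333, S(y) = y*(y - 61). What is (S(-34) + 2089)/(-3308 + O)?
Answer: -5319/2197 ≈ -2.4210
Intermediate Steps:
S(y) = y*(-61 + y)
O = 1111 (O = (1/3)*3333 = 1111)
(S(-34) + 2089)/(-3308 + O) = (-34*(-61 - 34) + 2089)/(-3308 + 1111) = (-34*(-95) + 2089)/(-2197) = (3230 + 2089)*(-1/2197) = 5319*(-1/2197) = -5319/2197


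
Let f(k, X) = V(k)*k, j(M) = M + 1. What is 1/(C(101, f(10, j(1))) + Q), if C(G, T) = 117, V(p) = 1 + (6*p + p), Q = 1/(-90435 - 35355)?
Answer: 125790/14717429 ≈ 0.0085470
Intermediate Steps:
Q = -1/125790 (Q = 1/(-125790) = -1/125790 ≈ -7.9498e-6)
V(p) = 1 + 7*p
j(M) = 1 + M
f(k, X) = k*(1 + 7*k) (f(k, X) = (1 + 7*k)*k = k*(1 + 7*k))
1/(C(101, f(10, j(1))) + Q) = 1/(117 - 1/125790) = 1/(14717429/125790) = 125790/14717429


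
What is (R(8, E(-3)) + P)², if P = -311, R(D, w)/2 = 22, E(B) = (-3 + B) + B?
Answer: 71289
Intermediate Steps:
E(B) = -3 + 2*B
R(D, w) = 44 (R(D, w) = 2*22 = 44)
(R(8, E(-3)) + P)² = (44 - 311)² = (-267)² = 71289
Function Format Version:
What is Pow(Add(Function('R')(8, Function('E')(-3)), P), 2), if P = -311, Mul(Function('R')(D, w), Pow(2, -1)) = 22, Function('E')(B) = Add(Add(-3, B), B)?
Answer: 71289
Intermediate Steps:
Function('E')(B) = Add(-3, Mul(2, B))
Function('R')(D, w) = 44 (Function('R')(D, w) = Mul(2, 22) = 44)
Pow(Add(Function('R')(8, Function('E')(-3)), P), 2) = Pow(Add(44, -311), 2) = Pow(-267, 2) = 71289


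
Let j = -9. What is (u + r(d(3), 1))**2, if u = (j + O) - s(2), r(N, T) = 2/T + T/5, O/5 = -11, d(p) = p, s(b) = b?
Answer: 101761/25 ≈ 4070.4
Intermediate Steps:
O = -55 (O = 5*(-11) = -55)
r(N, T) = 2/T + T/5 (r(N, T) = 2/T + T*(1/5) = 2/T + T/5)
u = -66 (u = (-9 - 55) - 1*2 = -64 - 2 = -66)
(u + r(d(3), 1))**2 = (-66 + (2/1 + (1/5)*1))**2 = (-66 + (2*1 + 1/5))**2 = (-66 + (2 + 1/5))**2 = (-66 + 11/5)**2 = (-319/5)**2 = 101761/25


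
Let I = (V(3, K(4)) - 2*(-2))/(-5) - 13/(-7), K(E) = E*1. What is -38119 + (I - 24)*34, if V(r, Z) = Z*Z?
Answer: -273055/7 ≈ -39008.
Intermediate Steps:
K(E) = E
V(r, Z) = Z²
I = -15/7 (I = (4² - 2*(-2))/(-5) - 13/(-7) = (16 + 4)*(-⅕) - 13*(-⅐) = 20*(-⅕) + 13/7 = -4 + 13/7 = -15/7 ≈ -2.1429)
-38119 + (I - 24)*34 = -38119 + (-15/7 - 24)*34 = -38119 - 183/7*34 = -38119 - 6222/7 = -273055/7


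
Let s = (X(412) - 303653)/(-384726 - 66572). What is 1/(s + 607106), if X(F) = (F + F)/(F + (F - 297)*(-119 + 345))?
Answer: 5957584898/3616889545608029 ≈ 1.6472e-6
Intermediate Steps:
X(F) = 2*F/(-67122 + 227*F) (X(F) = (2*F)/(F + (-297 + F)*226) = (2*F)/(F + (-67122 + 226*F)) = (2*F)/(-67122 + 227*F) = 2*F/(-67122 + 227*F))
s = 4008522841/5957584898 (s = (2*412/(-67122 + 227*412) - 303653)/(-384726 - 66572) = (2*412/(-67122 + 93524) - 303653)/(-451298) = (2*412/26402 - 303653)*(-1/451298) = (2*412*(1/26402) - 303653)*(-1/451298) = (412/13201 - 303653)*(-1/451298) = -4008522841/13201*(-1/451298) = 4008522841/5957584898 ≈ 0.67284)
1/(s + 607106) = 1/(4008522841/5957584898 + 607106) = 1/(3616889545608029/5957584898) = 5957584898/3616889545608029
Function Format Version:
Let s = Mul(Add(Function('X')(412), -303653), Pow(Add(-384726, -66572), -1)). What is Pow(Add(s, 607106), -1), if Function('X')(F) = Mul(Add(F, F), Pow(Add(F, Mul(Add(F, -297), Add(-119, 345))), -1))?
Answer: Rational(5957584898, 3616889545608029) ≈ 1.6472e-6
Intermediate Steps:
Function('X')(F) = Mul(2, F, Pow(Add(-67122, Mul(227, F)), -1)) (Function('X')(F) = Mul(Mul(2, F), Pow(Add(F, Mul(Add(-297, F), 226)), -1)) = Mul(Mul(2, F), Pow(Add(F, Add(-67122, Mul(226, F))), -1)) = Mul(Mul(2, F), Pow(Add(-67122, Mul(227, F)), -1)) = Mul(2, F, Pow(Add(-67122, Mul(227, F)), -1)))
s = Rational(4008522841, 5957584898) (s = Mul(Add(Mul(2, 412, Pow(Add(-67122, Mul(227, 412)), -1)), -303653), Pow(Add(-384726, -66572), -1)) = Mul(Add(Mul(2, 412, Pow(Add(-67122, 93524), -1)), -303653), Pow(-451298, -1)) = Mul(Add(Mul(2, 412, Pow(26402, -1)), -303653), Rational(-1, 451298)) = Mul(Add(Mul(2, 412, Rational(1, 26402)), -303653), Rational(-1, 451298)) = Mul(Add(Rational(412, 13201), -303653), Rational(-1, 451298)) = Mul(Rational(-4008522841, 13201), Rational(-1, 451298)) = Rational(4008522841, 5957584898) ≈ 0.67284)
Pow(Add(s, 607106), -1) = Pow(Add(Rational(4008522841, 5957584898), 607106), -1) = Pow(Rational(3616889545608029, 5957584898), -1) = Rational(5957584898, 3616889545608029)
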